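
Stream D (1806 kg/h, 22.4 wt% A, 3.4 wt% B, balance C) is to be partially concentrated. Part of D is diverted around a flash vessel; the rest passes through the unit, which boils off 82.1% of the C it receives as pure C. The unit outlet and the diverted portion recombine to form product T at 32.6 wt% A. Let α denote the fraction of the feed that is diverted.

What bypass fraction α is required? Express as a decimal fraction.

0.486

All 1806×0.224 = 404.54 kg/h of A reaches T, so T = 404.54/0.326 = 1240.9 kg/h and vapour = 565.07 kg/h.
The evaporator receives (1−α)·1806 of feed at 0.742 C and removes 0.821 of that C:
0.821×0.742×(1−α)×1806 = 565.07
(1−α) = 565.07/1100.2 = 0.5136;  α = 0.4864.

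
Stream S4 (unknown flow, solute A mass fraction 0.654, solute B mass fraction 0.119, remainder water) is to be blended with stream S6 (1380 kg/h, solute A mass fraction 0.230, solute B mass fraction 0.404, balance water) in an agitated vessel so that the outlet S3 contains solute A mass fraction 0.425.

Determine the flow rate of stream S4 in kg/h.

1175 kg/h

Let S4 be the unknown flow. Total out = 1380 + S4.
solute A balance: 317.4 + 0.654·S4 = 0.425·(1380 + S4)
(0.654 − 0.425)·S4 = 0.425×1380 − 317.4 = 269.1
S4 = 269.1 / 0.229 = 1175.1 kg/h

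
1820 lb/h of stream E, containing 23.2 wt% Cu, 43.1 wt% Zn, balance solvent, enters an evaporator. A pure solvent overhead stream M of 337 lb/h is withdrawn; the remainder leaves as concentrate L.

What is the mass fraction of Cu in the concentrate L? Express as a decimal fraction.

Cu is not removed: 1820×0.232 = 422.24 lb/h of Cu enters L.
Concentrate = 1820 − 337 = 1483 lb/h.
Mass fraction = 422.24/1483 = 0.2847.

0.2847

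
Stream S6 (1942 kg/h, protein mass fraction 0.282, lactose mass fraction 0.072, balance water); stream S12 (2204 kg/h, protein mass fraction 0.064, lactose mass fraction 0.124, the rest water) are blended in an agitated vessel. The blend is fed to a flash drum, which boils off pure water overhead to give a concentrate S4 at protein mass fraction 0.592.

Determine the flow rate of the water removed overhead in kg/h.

2983 kg/h

protein entering = 1942×0.282 + 2204×0.064 = 688.7 kg/h.
All protein reports to S4, so S4 = 688.7/0.592 = 1163.3 kg/h.
Total feed = 4146 kg/h; overhead = 4146 − 1163.3 = 2982.7 kg/h.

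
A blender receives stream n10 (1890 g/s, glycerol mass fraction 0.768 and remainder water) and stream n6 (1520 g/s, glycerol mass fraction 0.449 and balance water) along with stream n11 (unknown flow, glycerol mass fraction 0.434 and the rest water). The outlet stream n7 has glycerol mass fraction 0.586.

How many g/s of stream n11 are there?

893 g/s

Let n11 be the unknown flow. Total out = 3410 + n11.
glycerol balance: 2134 + 0.434·n11 = 0.586·(3410 + n11)
(0.434 − 0.586)·n11 = 0.586×3410 − 2134 = -135.74
n11 = -135.74 / -0.152 = 893.03 g/s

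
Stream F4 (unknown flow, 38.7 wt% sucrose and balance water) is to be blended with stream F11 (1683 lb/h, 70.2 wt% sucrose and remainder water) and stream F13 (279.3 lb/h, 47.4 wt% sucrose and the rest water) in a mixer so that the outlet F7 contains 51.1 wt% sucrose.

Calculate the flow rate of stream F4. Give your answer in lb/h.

Let F4 be the unknown flow. Total out = 1962.3 + F4.
sucrose balance: 1313.9 + 0.387·F4 = 0.511·(1962.3 + F4)
(0.387 − 0.511)·F4 = 0.511×1962.3 − 1313.9 = -311.12
F4 = -311.12 / -0.124 = 2509 lb/h

2509 lb/h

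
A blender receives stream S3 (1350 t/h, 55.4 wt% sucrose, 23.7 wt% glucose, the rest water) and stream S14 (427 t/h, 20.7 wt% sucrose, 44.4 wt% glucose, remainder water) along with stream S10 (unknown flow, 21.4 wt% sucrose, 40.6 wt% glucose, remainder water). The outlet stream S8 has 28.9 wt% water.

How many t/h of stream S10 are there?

Let S10 be the unknown flow. Total out = 1777 + S10.
water balance: 431.17 + 0.380·S10 = 0.289·(1777 + S10)
(0.380 − 0.289)·S10 = 0.289×1777 − 431.17 = 82.38
S10 = 82.38 / 0.091 = 905.27 t/h

905.3 t/h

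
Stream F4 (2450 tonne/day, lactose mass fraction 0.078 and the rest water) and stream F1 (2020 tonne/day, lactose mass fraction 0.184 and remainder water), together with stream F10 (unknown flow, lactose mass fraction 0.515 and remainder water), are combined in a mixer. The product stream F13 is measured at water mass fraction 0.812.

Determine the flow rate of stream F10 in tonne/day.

Let F10 be the unknown flow. Total out = 4470 + F10.
water balance: 3907.2 + 0.485·F10 = 0.812·(4470 + F10)
(0.485 − 0.812)·F10 = 0.812×4470 − 3907.2 = -277.58
F10 = -277.58 / -0.327 = 848.87 tonne/day

848.9 tonne/day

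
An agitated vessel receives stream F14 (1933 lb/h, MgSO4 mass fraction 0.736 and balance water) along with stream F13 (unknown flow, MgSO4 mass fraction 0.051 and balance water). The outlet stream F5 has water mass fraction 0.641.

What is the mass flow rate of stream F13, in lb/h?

2366 lb/h

Let F13 be the unknown flow. Total out = 1933 + F13.
water balance: 510.31 + 0.949·F13 = 0.641·(1933 + F13)
(0.949 − 0.641)·F13 = 0.641×1933 − 510.31 = 728.74
F13 = 728.74 / 0.308 = 2366 lb/h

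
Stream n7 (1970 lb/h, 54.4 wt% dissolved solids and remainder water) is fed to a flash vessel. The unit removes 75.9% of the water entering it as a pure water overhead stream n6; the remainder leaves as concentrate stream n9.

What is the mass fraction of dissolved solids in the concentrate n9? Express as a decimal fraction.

0.832

dissolved solids is not removed: 1970×0.544 = 1071.7 lb/h of dissolved solids enters n9.
water entering = 1970×0.456 = 898.32 lb/h; overhead removed = 0.759×898.32 = 681.82 lb/h.
Concentrate = 1970 − 681.82 = 1288.2 lb/h.
Mass fraction = 1071.7/1288.2 = 0.832.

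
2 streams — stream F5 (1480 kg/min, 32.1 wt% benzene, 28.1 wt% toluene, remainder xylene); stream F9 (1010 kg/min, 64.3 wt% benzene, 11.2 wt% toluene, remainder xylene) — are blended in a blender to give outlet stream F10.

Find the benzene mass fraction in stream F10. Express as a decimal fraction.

Total flow out = 1480 + 1010 = 2490 kg/min.
benzene in = 1480×0.321 + 1010×0.643 = 1124.5 kg/min.
benzene mass fraction in F10 = 1124.5/2490 = 0.452.

0.452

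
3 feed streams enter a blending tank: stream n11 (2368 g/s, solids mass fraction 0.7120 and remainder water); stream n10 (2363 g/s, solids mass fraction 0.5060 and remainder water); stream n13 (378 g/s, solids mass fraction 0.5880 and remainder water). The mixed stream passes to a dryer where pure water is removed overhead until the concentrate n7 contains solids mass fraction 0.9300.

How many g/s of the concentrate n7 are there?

3338 g/s

solids entering = 2368×0.712 + 2363×0.506 + 378×0.588 = 3104 g/s.
All solids reports to n7, so n7 = 3104/0.930 = 3337.6 g/s.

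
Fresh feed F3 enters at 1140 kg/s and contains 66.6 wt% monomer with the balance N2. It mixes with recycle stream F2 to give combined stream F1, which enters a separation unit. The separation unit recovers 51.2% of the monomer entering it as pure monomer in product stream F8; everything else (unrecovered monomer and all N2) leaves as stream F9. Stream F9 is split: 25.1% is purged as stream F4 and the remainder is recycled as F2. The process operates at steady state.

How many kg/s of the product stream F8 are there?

612.7 kg/s

monomer in F1: m_A = 1140×0.666 + (1−0.251)·(1−0.512)·m_A, so m_A = 759.24/0.6345 = 1196.6 kg/s.
Product F8 = 0.512×1196.6 = 612.67 kg/s.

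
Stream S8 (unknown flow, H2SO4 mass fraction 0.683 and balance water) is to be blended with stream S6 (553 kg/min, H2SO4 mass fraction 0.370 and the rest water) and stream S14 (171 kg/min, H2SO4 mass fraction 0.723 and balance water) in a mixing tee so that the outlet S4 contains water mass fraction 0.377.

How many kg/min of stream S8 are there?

Let S8 be the unknown flow. Total out = 724 + S8.
water balance: 395.76 + 0.317·S8 = 0.377·(724 + S8)
(0.317 − 0.377)·S8 = 0.377×724 − 395.76 = -122.81
S8 = -122.81 / -0.060 = 2046.8 kg/min

2047 kg/min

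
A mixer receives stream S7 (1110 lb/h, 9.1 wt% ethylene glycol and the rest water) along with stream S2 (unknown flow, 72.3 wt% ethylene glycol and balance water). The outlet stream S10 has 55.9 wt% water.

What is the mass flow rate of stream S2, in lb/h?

1378 lb/h

Let S2 be the unknown flow. Total out = 1110 + S2.
water balance: 1009 + 0.277·S2 = 0.559·(1110 + S2)
(0.277 − 0.559)·S2 = 0.559×1110 − 1009 = -388.5
S2 = -388.5 / -0.282 = 1377.7 lb/h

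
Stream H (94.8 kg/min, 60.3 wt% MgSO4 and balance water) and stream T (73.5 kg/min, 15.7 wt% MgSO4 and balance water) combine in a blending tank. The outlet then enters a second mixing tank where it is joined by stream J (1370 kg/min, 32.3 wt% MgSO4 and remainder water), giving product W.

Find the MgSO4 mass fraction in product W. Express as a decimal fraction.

0.3323

Overall, product flow = 1538.3 kg/min.
MgSO4 in = 94.8×0.603 + 73.5×0.157 + 1370×0.323 = 511.21 kg/min.
MgSO4 fraction in W = 0.3323.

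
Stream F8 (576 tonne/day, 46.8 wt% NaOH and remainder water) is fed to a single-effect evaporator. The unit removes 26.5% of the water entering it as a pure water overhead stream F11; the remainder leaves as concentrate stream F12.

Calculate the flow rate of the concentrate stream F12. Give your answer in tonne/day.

494.8 tonne/day

water entering = 576×0.532 = 306.43 tonne/day; overhead removed = 0.265×306.43 = 81.204 tonne/day.
Concentrate = 576 − 81.204 = 494.8 tonne/day.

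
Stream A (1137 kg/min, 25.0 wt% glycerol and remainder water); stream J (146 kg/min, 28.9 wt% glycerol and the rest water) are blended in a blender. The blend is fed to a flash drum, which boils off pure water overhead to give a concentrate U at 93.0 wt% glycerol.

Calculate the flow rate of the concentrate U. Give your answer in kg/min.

glycerol entering = 1137×0.250 + 146×0.289 = 326.44 kg/min.
All glycerol reports to U, so U = 326.44/0.930 = 351.02 kg/min.

351 kg/min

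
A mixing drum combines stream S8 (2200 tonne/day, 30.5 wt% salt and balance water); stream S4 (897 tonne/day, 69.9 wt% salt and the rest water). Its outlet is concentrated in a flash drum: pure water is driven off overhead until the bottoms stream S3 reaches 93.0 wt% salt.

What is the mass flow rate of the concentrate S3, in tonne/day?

1396 tonne/day

salt entering = 2200×0.305 + 897×0.699 = 1298 tonne/day.
All salt reports to S3, so S3 = 1298/0.930 = 1395.7 tonne/day.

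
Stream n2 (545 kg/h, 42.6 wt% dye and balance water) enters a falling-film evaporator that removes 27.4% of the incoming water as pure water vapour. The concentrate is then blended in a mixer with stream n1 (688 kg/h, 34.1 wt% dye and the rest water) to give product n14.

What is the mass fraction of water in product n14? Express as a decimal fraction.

0.5931

Vapour removed = 0.274×0.574×545 = 85.715 kg/h; concentrate = 459.28 kg/h.
water reaching the mixer = 227.11 (from concentrate) + 688×0.659 = 680.51 kg/h.
Product flow = 459.28 + 688 = 1147.3 kg/h; water fraction = 0.5931.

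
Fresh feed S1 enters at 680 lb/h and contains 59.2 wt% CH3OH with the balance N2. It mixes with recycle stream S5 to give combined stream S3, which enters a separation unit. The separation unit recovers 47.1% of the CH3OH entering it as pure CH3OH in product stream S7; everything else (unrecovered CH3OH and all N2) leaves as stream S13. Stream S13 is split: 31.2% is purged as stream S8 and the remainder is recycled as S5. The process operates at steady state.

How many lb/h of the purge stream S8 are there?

N2 enters only via S1 and leaves only via the purge: 680×0.408 = 0.312×(N2 in S13), and the separation unit passes all N2, so N2 in S3 = N2 in S13 = 889.23 lb/h.
CH3OH in S3: m_A = 680×0.592 + (1−0.312)·(1−0.471)·m_A, so m_A = 402.56/0.6360 = 632.91 lb/h.
S13 = (1−0.471)×632.91 + 889.23 = 1224 lb/h.
Purge S8 = 0.312×1224 = 381.9 lb/h.

381.9 lb/h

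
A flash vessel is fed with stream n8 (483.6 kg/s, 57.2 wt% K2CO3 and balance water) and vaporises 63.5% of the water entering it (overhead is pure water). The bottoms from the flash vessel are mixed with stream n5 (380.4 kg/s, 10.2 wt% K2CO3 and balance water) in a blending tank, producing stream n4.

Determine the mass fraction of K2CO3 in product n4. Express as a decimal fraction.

0.431

Vapour removed = 0.635×0.428×483.6 = 131.43 kg/s; concentrate = 352.17 kg/s.
K2CO3 reaching the mixer = 276.62 (from concentrate) + 380.4×0.102 = 315.42 kg/s.
Product flow = 352.17 + 380.4 = 732.57 kg/s; K2CO3 fraction = 0.431.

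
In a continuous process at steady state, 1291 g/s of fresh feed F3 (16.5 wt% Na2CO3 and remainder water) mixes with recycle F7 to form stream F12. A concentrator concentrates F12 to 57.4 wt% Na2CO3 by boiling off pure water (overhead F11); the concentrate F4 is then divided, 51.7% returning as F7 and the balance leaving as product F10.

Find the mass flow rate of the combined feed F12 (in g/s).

1688 g/s

Overall Na2CO3 balance (none leaves overhead): Na2CO3 in fresh feed = Na2CO3 in product, i.e. 1291×0.165 = (1−0.517)·F4·0.574.
F4 = 213.02/(0.574×0.483) = 768.34 g/s.
Recycle F7 = 0.517×768.34 = 397.23 g/s.
Combined feed F12 = 1291 + 397.23 = 1688.2 g/s.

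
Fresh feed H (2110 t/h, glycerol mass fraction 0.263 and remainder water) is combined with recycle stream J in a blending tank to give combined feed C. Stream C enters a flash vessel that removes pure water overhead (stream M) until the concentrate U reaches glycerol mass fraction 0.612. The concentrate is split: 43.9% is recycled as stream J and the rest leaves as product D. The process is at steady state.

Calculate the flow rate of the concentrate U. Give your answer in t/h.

Overall glycerol balance (none leaves overhead): glycerol in fresh feed = glycerol in product, i.e. 2110×0.263 = (1−0.439)·U·0.612.
U = 554.93/(0.612×0.561) = 1616.3 t/h.

1616 t/h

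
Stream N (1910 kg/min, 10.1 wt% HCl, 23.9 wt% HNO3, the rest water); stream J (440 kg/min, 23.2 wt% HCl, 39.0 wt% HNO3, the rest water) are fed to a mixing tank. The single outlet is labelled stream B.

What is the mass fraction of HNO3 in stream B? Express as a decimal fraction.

0.2673

Total flow out = 1910 + 440 = 2350 kg/min.
HNO3 in = 1910×0.239 + 440×0.390 = 628.09 kg/min.
HNO3 mass fraction in B = 628.09/2350 = 0.2673.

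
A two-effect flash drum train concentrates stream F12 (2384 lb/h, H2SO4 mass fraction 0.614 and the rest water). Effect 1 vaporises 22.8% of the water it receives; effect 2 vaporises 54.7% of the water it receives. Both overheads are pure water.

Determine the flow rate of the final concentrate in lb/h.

water in feed = 2384×0.386 = 920.22 lb/h.
After stage 1: water left = (1−0.228)×920.22 = 710.41; stream total = 2174.2 lb/h.
After stage 2: water left = (1−0.547)×710.41 = 321.82; final concentrate = 1785.6 lb/h.

1786 lb/h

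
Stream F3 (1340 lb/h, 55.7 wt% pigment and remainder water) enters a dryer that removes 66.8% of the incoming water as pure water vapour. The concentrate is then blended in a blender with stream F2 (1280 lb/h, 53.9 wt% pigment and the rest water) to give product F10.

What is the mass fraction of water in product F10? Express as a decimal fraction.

Vapour removed = 0.668×0.443×1340 = 396.54 lb/h; concentrate = 943.46 lb/h.
water reaching the mixer = 197.08 (from concentrate) + 1280×0.461 = 787.16 lb/h.
Product flow = 943.46 + 1280 = 2223.5 lb/h; water fraction = 0.354.

0.354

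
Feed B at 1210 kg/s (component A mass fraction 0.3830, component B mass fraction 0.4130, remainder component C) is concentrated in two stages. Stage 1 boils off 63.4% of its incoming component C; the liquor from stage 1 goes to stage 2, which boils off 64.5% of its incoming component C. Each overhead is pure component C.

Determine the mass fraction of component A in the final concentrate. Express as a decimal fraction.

component C in feed = 1210×0.204 = 246.84 kg/s.
After stage 1: component C left = (1−0.634)×246.84 = 90.343; stream total = 1053.5 kg/s.
After stage 2: component C left = (1−0.645)×90.343 = 32.072; final concentrate = 995.23 kg/s.
component A fraction = 463.43/995.23 = 0.4657.

0.4657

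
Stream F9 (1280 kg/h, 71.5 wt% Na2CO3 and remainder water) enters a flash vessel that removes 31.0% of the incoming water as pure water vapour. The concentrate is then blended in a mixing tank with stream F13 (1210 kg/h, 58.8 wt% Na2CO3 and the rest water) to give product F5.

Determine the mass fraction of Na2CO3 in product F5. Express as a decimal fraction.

0.684

Vapour removed = 0.310×0.285×1280 = 113.09 kg/h; concentrate = 1166.9 kg/h.
Na2CO3 reaching the mixer = 915.2 (from concentrate) + 1210×0.588 = 1626.7 kg/h.
Product flow = 1166.9 + 1210 = 2376.9 kg/h; Na2CO3 fraction = 0.684.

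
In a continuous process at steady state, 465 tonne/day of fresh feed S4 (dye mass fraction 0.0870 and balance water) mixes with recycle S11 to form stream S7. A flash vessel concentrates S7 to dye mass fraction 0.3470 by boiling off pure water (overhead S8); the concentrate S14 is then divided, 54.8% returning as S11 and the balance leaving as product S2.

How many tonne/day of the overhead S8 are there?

Overall dye balance (none leaves overhead): dye in fresh feed = dye in product, i.e. 465×0.087 = (1−0.548)·S14·0.347.
S14 = 40.455/(0.347×0.452) = 257.93 tonne/day.
Recycle S11 = 0.548×257.93 = 141.35 tonne/day.
Combined feed S7 = 465 + 141.35 = 606.35 tonne/day.
Overhead S8 = S7 − S14 = 606.35 − 257.93 = 348.41 tonne/day.

348.4 tonne/day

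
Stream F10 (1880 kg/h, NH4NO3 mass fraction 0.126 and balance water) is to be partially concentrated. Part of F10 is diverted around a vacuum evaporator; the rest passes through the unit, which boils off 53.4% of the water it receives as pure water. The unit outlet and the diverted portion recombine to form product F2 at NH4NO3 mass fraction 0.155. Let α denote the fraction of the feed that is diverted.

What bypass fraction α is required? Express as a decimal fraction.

All 1880×0.126 = 236.88 kg/h of NH4NO3 reaches F2, so F2 = 236.88/0.155 = 1528.3 kg/h and vapour = 351.74 kg/h.
The evaporator receives (1−α)·1880 of feed at 0.874 water and removes 0.534 of that water:
0.534×0.874×(1−α)×1880 = 351.74
(1−α) = 351.74/877.43 = 0.4009;  α = 0.5991.

0.599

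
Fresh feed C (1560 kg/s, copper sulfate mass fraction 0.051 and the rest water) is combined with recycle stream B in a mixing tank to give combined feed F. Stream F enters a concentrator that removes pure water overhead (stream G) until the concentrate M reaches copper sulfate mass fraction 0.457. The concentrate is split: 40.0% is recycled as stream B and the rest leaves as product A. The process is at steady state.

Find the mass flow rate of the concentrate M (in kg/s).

290.2 kg/s

Overall copper sulfate balance (none leaves overhead): copper sulfate in fresh feed = copper sulfate in product, i.e. 1560×0.051 = (1−0.400)·M·0.457.
M = 79.56/(0.457×0.600) = 290.15 kg/s.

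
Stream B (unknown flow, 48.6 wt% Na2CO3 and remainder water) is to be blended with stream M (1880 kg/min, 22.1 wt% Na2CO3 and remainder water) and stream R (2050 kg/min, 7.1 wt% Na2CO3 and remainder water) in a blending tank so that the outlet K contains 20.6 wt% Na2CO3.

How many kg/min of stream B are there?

887.7 kg/min

Let B be the unknown flow. Total out = 3930 + B.
Na2CO3 balance: 561.03 + 0.486·B = 0.206·(3930 + B)
(0.486 − 0.206)·B = 0.206×3930 − 561.03 = 248.55
B = 248.55 / 0.280 = 887.68 kg/min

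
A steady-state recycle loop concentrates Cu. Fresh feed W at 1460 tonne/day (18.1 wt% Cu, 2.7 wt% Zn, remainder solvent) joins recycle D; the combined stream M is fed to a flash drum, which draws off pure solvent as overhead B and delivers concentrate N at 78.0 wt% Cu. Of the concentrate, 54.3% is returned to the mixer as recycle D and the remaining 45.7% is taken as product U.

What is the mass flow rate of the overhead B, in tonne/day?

1121 tonne/day

Overall Cu balance (none leaves overhead): Cu in fresh feed = Cu in product, i.e. 1460×0.181 = (1−0.543)·N·0.780.
N = 264.26/(0.780×0.457) = 741.35 tonne/day.
Recycle D = 0.543×741.35 = 402.55 tonne/day.
Combined feed M = 1460 + 402.55 = 1862.6 tonne/day.
Overhead B = M − N = 1862.6 − 741.35 = 1121.2 tonne/day.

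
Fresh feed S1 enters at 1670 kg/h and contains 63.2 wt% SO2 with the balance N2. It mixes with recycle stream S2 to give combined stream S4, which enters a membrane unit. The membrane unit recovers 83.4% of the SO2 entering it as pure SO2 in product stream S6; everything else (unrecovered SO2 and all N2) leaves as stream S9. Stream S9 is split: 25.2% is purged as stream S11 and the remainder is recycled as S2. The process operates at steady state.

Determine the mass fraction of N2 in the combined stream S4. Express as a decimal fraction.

0.6693

N2 enters only via S1 and leaves only via the purge: 1670×0.368 = 0.252×(N2 in S9), and the membrane unit passes all N2, so N2 in S4 = N2 in S9 = 2438.7 kg/h.
SO2 in S4: m_A = 1670×0.632 + (1−0.252)·(1−0.834)·m_A, so m_A = 1055.4/0.8758 = 1205.1 kg/h.
S4 = 1205.1 + 2438.7 = 3643.8 kg/h.
N2 fraction in S4 = 2438.7/3643.8 = 0.6693.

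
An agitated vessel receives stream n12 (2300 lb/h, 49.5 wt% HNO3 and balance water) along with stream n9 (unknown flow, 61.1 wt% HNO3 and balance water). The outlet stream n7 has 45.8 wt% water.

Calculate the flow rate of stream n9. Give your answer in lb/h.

Let n9 be the unknown flow. Total out = 2300 + n9.
water balance: 1161.5 + 0.389·n9 = 0.458·(2300 + n9)
(0.389 − 0.458)·n9 = 0.458×2300 − 1161.5 = -108.1
n9 = -108.1 / -0.069 = 1566.7 lb/h

1567 lb/h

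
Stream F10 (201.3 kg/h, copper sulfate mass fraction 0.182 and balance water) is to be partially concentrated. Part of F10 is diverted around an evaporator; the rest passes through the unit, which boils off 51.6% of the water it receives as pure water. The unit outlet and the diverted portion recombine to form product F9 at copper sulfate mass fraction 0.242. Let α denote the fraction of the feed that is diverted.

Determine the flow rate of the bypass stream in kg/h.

83.06 kg/h

All 201.3×0.182 = 36.637 kg/h of copper sulfate reaches F9, so F9 = 36.637/0.242 = 151.39 kg/h and vapour = 49.909 kg/h.
The evaporator receives (1−α)·201.3 of feed at 0.818 water and removes 0.516 of that water:
0.516×0.818×(1−α)×201.3 = 49.909
(1−α) = 49.909/84.966 = 0.5874;  α = 0.4126.
Bypass flow = 0.4126×201.3 = 83.057 kg/h.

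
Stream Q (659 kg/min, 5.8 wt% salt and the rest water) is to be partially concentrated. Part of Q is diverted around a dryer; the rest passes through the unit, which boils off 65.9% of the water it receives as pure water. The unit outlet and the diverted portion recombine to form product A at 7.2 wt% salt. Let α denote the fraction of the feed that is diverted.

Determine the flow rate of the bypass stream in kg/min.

452.6 kg/min

All 659×0.058 = 38.222 kg/min of salt reaches A, so A = 38.222/0.072 = 530.86 kg/min and vapour = 128.14 kg/min.
The evaporator receives (1−α)·659 of feed at 0.942 water and removes 0.659 of that water:
0.659×0.942×(1−α)×659 = 128.14
(1−α) = 128.14/409.09 = 0.3132;  α = 0.6868.
Bypass flow = 0.6868×659 = 452.58 kg/min.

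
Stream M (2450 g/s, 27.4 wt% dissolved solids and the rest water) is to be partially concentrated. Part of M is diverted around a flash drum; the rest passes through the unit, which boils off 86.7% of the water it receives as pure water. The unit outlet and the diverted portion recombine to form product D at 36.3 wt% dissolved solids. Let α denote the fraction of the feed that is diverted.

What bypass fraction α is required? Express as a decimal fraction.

All 2450×0.274 = 671.3 g/s of dissolved solids reaches D, so D = 671.3/0.363 = 1849.3 g/s and vapour = 600.69 g/s.
The evaporator receives (1−α)·2450 of feed at 0.726 water and removes 0.867 of that water:
0.867×0.726×(1−α)×2450 = 600.69
(1−α) = 600.69/1542.1 = 0.3895;  α = 0.6105.

0.610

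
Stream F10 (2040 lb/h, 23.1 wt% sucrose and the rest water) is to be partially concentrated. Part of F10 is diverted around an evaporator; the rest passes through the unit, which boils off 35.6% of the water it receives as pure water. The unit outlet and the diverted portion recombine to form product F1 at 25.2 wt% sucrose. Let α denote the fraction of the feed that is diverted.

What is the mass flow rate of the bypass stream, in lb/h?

All 2040×0.231 = 471.24 lb/h of sucrose reaches F1, so F1 = 471.24/0.252 = 1870 lb/h and vapour = 170 lb/h.
The evaporator receives (1−α)·2040 of feed at 0.769 water and removes 0.356 of that water:
0.356×0.769×(1−α)×2040 = 170
(1−α) = 170/558.48 = 0.3044;  α = 0.6956.
Bypass flow = 0.6956×2040 = 1419 lb/h.

1419 lb/h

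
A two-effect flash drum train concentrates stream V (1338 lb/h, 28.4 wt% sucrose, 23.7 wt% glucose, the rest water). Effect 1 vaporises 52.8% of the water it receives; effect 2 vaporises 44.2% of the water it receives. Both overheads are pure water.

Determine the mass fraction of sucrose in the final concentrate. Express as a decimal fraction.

0.439

water in feed = 1338×0.479 = 640.9 lb/h.
After stage 1: water left = (1−0.528)×640.9 = 302.51; stream total = 999.6 lb/h.
After stage 2: water left = (1−0.442)×302.51 = 168.8; final concentrate = 865.9 lb/h.
sucrose fraction = 379.99/865.9 = 0.439.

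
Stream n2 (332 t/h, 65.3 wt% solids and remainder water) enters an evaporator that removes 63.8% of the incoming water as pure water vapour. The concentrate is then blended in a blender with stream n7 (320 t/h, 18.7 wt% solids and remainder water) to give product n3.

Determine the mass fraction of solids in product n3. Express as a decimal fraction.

Vapour removed = 0.638×0.347×332 = 73.5 t/h; concentrate = 258.5 t/h.
solids reaching the mixer = 216.8 (from concentrate) + 320×0.187 = 276.64 t/h.
Product flow = 258.5 + 320 = 578.5 t/h; solids fraction = 0.478.

0.478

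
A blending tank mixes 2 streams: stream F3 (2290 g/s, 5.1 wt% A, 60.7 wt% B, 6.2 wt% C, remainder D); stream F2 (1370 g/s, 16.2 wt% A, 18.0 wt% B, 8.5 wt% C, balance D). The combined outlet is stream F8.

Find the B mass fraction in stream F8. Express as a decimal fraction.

0.447

Total flow out = 2290 + 1370 = 3660 g/s.
B in = 2290×0.607 + 1370×0.180 = 1636.6 g/s.
B mass fraction in F8 = 1636.6/3660 = 0.447.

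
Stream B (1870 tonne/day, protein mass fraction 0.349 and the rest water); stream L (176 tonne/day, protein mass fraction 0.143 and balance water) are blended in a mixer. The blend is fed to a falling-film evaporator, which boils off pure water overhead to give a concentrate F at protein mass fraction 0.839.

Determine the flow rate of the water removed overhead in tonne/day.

protein entering = 1870×0.349 + 176×0.143 = 677.8 tonne/day.
All protein reports to F, so F = 677.8/0.839 = 807.86 tonne/day.
Total feed = 2046 tonne/day; overhead = 2046 − 807.86 = 1238.1 tonne/day.

1238 tonne/day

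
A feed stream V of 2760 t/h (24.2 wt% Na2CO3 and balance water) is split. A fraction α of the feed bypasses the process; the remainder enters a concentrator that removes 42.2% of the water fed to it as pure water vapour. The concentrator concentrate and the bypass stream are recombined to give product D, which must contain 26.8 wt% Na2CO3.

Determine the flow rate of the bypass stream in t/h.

All 2760×0.242 = 667.92 t/h of Na2CO3 reaches D, so D = 667.92/0.268 = 2492.2 t/h and vapour = 267.76 t/h.
The evaporator receives (1−α)·2760 of feed at 0.758 water and removes 0.422 of that water:
0.422×0.758×(1−α)×2760 = 267.76
(1−α) = 267.76/882.86 = 0.3033;  α = 0.6967.
Bypass flow = 0.6967×2760 = 1922.9 t/h.

1923 t/h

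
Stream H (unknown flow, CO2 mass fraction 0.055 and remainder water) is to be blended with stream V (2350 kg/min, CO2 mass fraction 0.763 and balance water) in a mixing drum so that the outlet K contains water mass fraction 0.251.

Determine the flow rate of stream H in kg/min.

47.41 kg/min

Let H be the unknown flow. Total out = 2350 + H.
water balance: 556.95 + 0.945·H = 0.251·(2350 + H)
(0.945 − 0.251)·H = 0.251×2350 − 556.95 = 32.9
H = 32.9 / 0.694 = 47.406 kg/min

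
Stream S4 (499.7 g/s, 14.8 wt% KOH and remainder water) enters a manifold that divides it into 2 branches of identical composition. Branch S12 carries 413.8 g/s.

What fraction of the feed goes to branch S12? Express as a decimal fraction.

0.828

Fraction to S12 = 413.8/499.7 = 0.8281.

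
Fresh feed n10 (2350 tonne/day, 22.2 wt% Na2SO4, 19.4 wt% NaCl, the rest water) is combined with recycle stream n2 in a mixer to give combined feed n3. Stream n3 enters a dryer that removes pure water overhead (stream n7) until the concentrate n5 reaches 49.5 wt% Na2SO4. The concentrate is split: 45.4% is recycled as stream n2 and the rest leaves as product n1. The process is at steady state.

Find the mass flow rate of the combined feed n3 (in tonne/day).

Overall Na2SO4 balance (none leaves overhead): Na2SO4 in fresh feed = Na2SO4 in product, i.e. 2350×0.222 = (1−0.454)·n5·0.495.
n5 = 521.7/(0.495×0.546) = 1930.3 tonne/day.
Recycle n2 = 0.454×1930.3 = 876.35 tonne/day.
Combined feed n3 = 2350 + 876.35 = 3226.4 tonne/day.

3226 tonne/day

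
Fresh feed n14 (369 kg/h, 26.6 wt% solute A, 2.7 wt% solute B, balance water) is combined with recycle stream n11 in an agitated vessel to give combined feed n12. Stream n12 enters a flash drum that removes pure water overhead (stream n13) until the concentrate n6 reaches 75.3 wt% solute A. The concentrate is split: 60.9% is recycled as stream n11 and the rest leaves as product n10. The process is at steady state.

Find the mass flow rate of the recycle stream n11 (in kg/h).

203 kg/h

Overall solute A balance (none leaves overhead): solute A in fresh feed = solute A in product, i.e. 369×0.266 = (1−0.609)·n6·0.753.
n6 = 98.154/(0.753×0.391) = 333.38 kg/h.
Recycle n11 = 0.609×333.38 = 203.03 kg/h.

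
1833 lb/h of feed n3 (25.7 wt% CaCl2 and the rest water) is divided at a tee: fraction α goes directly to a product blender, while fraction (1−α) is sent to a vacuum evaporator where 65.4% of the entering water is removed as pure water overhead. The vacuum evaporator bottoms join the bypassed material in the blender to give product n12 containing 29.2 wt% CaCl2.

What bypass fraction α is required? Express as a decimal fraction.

All 1833×0.257 = 471.08 lb/h of CaCl2 reaches n12, so n12 = 471.08/0.292 = 1613.3 lb/h and vapour = 219.71 lb/h.
The evaporator receives (1−α)·1833 of feed at 0.743 water and removes 0.654 of that water:
0.654×0.743×(1−α)×1833 = 219.71
(1−α) = 219.71/890.7 = 0.2467;  α = 0.7533.

0.753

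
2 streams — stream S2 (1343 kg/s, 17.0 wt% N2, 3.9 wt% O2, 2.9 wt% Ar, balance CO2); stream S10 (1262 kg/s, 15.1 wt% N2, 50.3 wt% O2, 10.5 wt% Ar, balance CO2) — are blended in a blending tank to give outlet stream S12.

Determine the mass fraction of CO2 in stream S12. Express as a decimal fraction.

0.5096

Total flow out = 1343 + 1262 = 2605 kg/s.
CO2 in = 1343×0.762 + 1262×0.241 = 1327.5 kg/s.
CO2 mass fraction in S12 = 1327.5/2605 = 0.5096.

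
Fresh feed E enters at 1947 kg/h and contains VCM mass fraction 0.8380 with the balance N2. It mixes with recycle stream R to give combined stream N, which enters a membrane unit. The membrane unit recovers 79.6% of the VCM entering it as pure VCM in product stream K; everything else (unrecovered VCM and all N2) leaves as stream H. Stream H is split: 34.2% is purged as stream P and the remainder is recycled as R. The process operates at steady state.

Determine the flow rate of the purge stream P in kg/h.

N2 enters only via E and leaves only via the purge: 1947×0.162 = 0.342×(N2 in H), and the membrane unit passes all N2, so N2 in N = N2 in H = 922.26 kg/h.
VCM in N: m_A = 1947×0.838 + (1−0.342)·(1−0.796)·m_A, so m_A = 1631.6/0.8658 = 1884.6 kg/h.
H = (1−0.796)×1884.6 + 922.26 = 1306.7 kg/h.
Purge P = 0.342×1306.7 = 446.9 kg/h.

446.9 kg/h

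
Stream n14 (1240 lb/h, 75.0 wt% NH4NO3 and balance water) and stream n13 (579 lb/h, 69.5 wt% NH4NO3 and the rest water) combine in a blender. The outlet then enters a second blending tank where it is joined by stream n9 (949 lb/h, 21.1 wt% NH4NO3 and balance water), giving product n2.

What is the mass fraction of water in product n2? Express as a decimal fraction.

0.4463

Overall, product flow = 2768 lb/h.
water in = 1240×0.250 + 579×0.305 + 949×0.789 = 1235.4 lb/h.
water fraction in n2 = 0.4463.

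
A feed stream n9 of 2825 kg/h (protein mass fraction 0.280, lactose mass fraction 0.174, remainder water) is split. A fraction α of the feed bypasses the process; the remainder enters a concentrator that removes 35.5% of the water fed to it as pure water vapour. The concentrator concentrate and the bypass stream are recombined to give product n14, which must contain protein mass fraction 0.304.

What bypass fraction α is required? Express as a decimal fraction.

0.593

All 2825×0.280 = 791 kg/h of protein reaches n14, so n14 = 791/0.304 = 2602 kg/h and vapour = 223.03 kg/h.
The evaporator receives (1−α)·2825 of feed at 0.546 water and removes 0.355 of that water:
0.355×0.546×(1−α)×2825 = 223.03
(1−α) = 223.03/547.57 = 0.4073;  α = 0.5927.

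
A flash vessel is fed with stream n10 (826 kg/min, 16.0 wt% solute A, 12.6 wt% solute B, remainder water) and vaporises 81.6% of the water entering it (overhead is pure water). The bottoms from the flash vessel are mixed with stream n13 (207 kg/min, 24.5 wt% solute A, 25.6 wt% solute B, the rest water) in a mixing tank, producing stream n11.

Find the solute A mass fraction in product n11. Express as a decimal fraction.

Vapour removed = 0.816×0.714×826 = 481.25 kg/min; concentrate = 344.75 kg/min.
solute A reaching the mixer = 132.16 (from concentrate) + 207×0.245 = 182.88 kg/min.
Product flow = 344.75 + 207 = 551.75 kg/min; solute A fraction = 0.3314.

0.3314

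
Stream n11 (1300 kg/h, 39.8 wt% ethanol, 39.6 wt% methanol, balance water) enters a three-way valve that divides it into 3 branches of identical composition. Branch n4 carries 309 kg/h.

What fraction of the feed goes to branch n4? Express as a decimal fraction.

Fraction to n4 = 309/1300 = 0.2377.

0.238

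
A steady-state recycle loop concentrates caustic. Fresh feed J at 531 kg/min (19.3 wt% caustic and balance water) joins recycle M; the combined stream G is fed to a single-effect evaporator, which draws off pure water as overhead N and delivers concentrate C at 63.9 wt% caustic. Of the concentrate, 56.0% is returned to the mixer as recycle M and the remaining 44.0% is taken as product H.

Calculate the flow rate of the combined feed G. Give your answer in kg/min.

735.1 kg/min

Overall caustic balance (none leaves overhead): caustic in fresh feed = caustic in product, i.e. 531×0.193 = (1−0.560)·C·0.639.
C = 102.48/(0.639×0.440) = 364.5 kg/min.
Recycle M = 0.560×364.5 = 204.12 kg/min.
Combined feed G = 531 + 204.12 = 735.12 kg/min.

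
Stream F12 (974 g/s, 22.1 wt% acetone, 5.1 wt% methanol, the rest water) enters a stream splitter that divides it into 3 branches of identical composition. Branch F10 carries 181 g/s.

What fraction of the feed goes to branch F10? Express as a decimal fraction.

Fraction to F10 = 181/974 = 0.1858.

0.186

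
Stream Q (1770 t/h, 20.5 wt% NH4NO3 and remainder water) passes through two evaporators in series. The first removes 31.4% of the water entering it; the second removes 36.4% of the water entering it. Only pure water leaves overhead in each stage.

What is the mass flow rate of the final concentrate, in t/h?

976.8 t/h

water in feed = 1770×0.795 = 1407.2 t/h.
After stage 1: water left = (1−0.314)×1407.2 = 965.3; stream total = 1328.2 t/h.
After stage 2: water left = (1−0.364)×965.3 = 613.93; final concentrate = 976.78 t/h.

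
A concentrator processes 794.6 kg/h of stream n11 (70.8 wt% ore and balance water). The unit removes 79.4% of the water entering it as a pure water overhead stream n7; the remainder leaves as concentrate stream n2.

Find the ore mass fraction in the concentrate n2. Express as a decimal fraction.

0.922

ore is not removed: 794.6×0.708 = 562.58 kg/h of ore enters n2.
water entering = 794.6×0.292 = 232.02 kg/h; overhead removed = 0.794×232.02 = 184.23 kg/h.
Concentrate = 794.6 − 184.23 = 610.37 kg/h.
Mass fraction = 562.58/610.37 = 0.922.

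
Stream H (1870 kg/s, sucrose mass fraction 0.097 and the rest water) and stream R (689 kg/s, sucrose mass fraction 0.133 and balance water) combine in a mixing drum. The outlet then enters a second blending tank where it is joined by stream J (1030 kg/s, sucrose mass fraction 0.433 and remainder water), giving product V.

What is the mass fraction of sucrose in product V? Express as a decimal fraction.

Overall, product flow = 3589 kg/s.
sucrose in = 1870×0.097 + 689×0.133 + 1030×0.433 = 719.02 kg/s.
sucrose fraction in V = 0.200.

0.200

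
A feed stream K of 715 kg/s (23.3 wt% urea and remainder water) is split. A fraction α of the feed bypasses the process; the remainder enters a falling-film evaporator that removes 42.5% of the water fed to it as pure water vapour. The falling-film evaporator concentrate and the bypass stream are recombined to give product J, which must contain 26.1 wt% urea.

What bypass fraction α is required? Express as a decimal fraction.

All 715×0.233 = 166.59 kg/s of urea reaches J, so J = 166.59/0.261 = 638.3 kg/s and vapour = 76.705 kg/s.
The evaporator receives (1−α)·715 of feed at 0.767 water and removes 0.425 of that water:
0.425×0.767×(1−α)×715 = 76.705
(1−α) = 76.705/233.07 = 0.3291;  α = 0.6709.

0.671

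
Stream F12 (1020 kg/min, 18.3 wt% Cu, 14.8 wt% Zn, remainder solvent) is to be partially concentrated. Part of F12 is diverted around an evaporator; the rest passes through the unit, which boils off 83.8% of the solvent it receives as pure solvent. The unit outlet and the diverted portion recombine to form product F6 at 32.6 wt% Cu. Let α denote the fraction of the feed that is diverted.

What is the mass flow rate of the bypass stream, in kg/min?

221.9 kg/min

All 1020×0.183 = 186.66 kg/min of Cu reaches F6, so F6 = 186.66/0.326 = 572.58 kg/min and vapour = 447.42 kg/min.
The evaporator receives (1−α)·1020 of feed at 0.669 solvent and removes 0.838 of that solvent:
0.838×0.669×(1−α)×1020 = 447.42
(1−α) = 447.42/571.83 = 0.7824;  α = 0.2176.
Bypass flow = 0.2176×1020 = 221.92 kg/min.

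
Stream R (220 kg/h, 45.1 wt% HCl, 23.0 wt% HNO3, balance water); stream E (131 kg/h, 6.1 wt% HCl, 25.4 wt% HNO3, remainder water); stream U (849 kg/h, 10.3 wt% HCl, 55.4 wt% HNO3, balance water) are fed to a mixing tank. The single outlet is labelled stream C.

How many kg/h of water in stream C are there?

water out = water in = 220×0.319 + 131×0.685 + 849×0.343 = 451.12 kg/h.

451.1 kg/h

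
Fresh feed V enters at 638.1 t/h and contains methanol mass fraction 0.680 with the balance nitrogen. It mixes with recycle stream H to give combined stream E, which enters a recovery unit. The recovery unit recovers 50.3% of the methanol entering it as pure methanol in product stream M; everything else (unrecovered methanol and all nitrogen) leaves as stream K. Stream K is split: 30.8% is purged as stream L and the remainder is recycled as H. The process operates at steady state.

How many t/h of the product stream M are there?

332.7 t/h

methanol in E: m_A = 638.1×0.680 + (1−0.308)·(1−0.503)·m_A, so m_A = 433.91/0.6561 = 661.37 t/h.
Product M = 0.503×661.37 = 332.67 t/h.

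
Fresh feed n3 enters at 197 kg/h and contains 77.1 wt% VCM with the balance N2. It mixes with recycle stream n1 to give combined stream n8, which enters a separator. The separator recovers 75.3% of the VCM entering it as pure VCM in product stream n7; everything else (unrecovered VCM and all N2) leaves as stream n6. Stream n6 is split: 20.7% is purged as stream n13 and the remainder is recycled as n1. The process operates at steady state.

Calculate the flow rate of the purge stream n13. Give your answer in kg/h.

N2 enters only via n3 and leaves only via the purge: 197×0.229 = 0.207×(N2 in n6), and the separator passes all N2, so N2 in n8 = N2 in n6 = 217.94 kg/h.
VCM in n8: m_A = 197×0.771 + (1−0.207)·(1−0.753)·m_A, so m_A = 151.89/0.8041 = 188.88 kg/h.
n6 = (1−0.753)×188.88 + 217.94 = 264.59 kg/h.
Purge n13 = 0.207×264.59 = 54.77 kg/h.

54.77 kg/h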